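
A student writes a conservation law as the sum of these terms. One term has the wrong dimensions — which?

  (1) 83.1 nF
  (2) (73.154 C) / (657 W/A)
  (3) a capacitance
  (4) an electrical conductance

(4)

Work out the base dimensions of each:
  (1) F = C·V⁻¹ = kg⁻¹·m⁻²·s⁴·A²
  (2) [s·A] / [kg·m²·s⁻³·A⁻¹] = kg⁻¹·m⁻²·s⁴·A²
  (3) [capacitance] = kg⁻¹·m⁻²·s⁴·A²
  (4) [electrical conductance] = kg⁻¹·m⁻²·s³·A²
All reduce to kg⁻¹·m⁻²·s⁴·A² except (4), which is kg⁻¹·m⁻²·s³·A².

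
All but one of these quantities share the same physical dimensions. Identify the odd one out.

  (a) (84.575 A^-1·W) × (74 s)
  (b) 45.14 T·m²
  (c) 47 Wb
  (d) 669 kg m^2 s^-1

In SI base units:
  (a) [kg·m²·s⁻³·A⁻¹] · [s] = kg·m²·s⁻²·A⁻¹
  (b) T·m² = Wb·m⁻²·m² = kg·m²·s⁻²·A⁻¹
  (c) Wb = V·s = kg·m²·s⁻²·A⁻¹
  (d) kg·m²·s⁻¹
All reduce to kg·m²·s⁻²·A⁻¹ except (d), which is kg·m²·s⁻¹.

(d)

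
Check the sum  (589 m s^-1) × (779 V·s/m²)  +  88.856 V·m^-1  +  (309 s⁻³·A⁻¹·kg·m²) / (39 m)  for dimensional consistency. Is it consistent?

Work out the base dimensions of each:
  (589 m s^-1) × (779 V·s/m²):  [m·s⁻¹] · [kg·s⁻²·A⁻¹] = kg·m·s⁻³·A⁻¹
  88.856 V·m^-1:  V·m⁻¹ = J·C⁻¹·m⁻¹ = kg·m·s⁻³·A⁻¹
  (309 s⁻³·A⁻¹·kg·m²) / (39 m):  [kg·m²·s⁻³·A⁻¹] / [m] = kg·m·s⁻³·A⁻¹
Every term reduces to kg·m·s⁻³·A⁻¹.

Yes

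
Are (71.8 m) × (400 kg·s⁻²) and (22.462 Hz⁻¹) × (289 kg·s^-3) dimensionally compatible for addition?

No

In SI base units:
  (71.8 m) × (400 kg·s⁻²):  [m] · [kg·s⁻²] = kg·m·s⁻²
  (22.462 Hz⁻¹) × (289 kg·s^-3):  [s] · [kg·s⁻³] = kg·s⁻²
kg·m·s⁻² ≠ kg·s⁻², so they cannot be added.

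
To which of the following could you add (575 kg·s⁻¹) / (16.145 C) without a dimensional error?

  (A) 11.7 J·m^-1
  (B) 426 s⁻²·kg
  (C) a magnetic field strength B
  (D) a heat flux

(C)

Reference: [kg·s⁻¹] / [s·A] = kg·s⁻²·A⁻¹.
Each option:
  (A) J·m⁻¹ = N·m·m⁻¹ = kg·m·s⁻²
  (B) kg·s⁻²
  (C) [magnetic field strength B] = kg·s⁻²·A⁻¹  ← same
  (D) [heat flux] = kg·s⁻³
Only (C) matches kg·s⁻²·A⁻¹.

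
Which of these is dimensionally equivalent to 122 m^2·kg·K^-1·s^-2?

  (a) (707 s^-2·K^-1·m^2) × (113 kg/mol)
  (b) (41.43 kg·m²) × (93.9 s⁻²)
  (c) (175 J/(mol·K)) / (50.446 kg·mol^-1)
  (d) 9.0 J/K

(d)

Reference: kg·m²·s⁻²·K⁻¹.
Each option:
  (a) [m²·s⁻²·K⁻¹] · [kg·mol⁻¹] = kg·m²·s⁻²·K⁻¹·mol⁻¹
  (b) [kg·m²] · [s⁻²] = kg·m²·s⁻²
  (c) [kg·m²·s⁻²·K⁻¹·mol⁻¹] / [kg·mol⁻¹] = m²·s⁻²·K⁻¹
  (d) J·K⁻¹ = N·m·K⁻¹ = kg·m²·s⁻²·K⁻¹  ← same
Only (d) matches kg·m²·s⁻²·K⁻¹.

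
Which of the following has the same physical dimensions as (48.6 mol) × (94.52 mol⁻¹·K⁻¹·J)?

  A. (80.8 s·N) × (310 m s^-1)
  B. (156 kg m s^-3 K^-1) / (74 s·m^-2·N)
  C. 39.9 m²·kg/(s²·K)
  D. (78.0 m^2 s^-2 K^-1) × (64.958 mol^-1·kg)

Reference: [mol] · [kg·m²·s⁻²·K⁻¹·mol⁻¹] = kg·m²·s⁻²·K⁻¹.
Each option:
  A. [kg·m·s⁻¹] · [m·s⁻¹] = kg·m²·s⁻²
  B. [kg·m·s⁻³·K⁻¹] / [kg·m⁻¹·s⁻¹] = m²·s⁻²·K⁻¹
  C. kg·m²·s⁻²·K⁻¹  ← same
  D. [m²·s⁻²·K⁻¹] · [kg·mol⁻¹] = kg·m²·s⁻²·K⁻¹·mol⁻¹
Only C. matches kg·m²·s⁻²·K⁻¹.

C.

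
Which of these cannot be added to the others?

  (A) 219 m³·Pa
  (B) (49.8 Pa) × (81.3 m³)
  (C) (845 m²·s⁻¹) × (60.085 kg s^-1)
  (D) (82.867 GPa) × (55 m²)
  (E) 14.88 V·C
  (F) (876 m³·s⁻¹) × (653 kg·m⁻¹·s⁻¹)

(D)

In SI base units:
  (A) Pa·m³ = N·m⁻²·m³ = kg·m²·s⁻²
  (B) [kg·m⁻¹·s⁻²] · [m³] = kg·m²·s⁻²
  (C) [m²·s⁻¹] · [kg·s⁻¹] = kg·m²·s⁻²
  (D) [kg·m⁻¹·s⁻²] · [m²] = kg·m·s⁻²
  (E) C·V = s·A·J·C⁻¹ = kg·m²·s⁻²
  (F) [m³·s⁻¹] · [kg·m⁻¹·s⁻¹] = kg·m²·s⁻²
All reduce to kg·m²·s⁻² except (D), which is kg·m·s⁻².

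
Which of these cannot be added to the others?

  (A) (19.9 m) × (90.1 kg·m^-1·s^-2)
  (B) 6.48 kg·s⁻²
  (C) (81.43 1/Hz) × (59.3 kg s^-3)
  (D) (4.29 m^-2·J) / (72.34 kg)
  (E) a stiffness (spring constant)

Reduce each to base SI dimensions:
  (A) [m] · [kg·m⁻¹·s⁻²] = kg·s⁻²
  (B) kg·s⁻²
  (C) [s] · [kg·s⁻³] = kg·s⁻²
  (D) [kg·s⁻²] / [kg] = s⁻²
  (E) [stiffness (spring constant)] = kg·s⁻²
All reduce to kg·s⁻² except (D), which is s⁻².

(D)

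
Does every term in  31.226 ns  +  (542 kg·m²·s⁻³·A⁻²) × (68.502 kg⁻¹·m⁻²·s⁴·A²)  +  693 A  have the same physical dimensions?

No

Reduce each to base SI dimensions:
  31.226 ns:  s
  (542 kg·m²·s⁻³·A⁻²) × (68.502 kg⁻¹·m⁻²·s⁴·A²):  [kg·m²·s⁻³·A⁻²] · [kg⁻¹·m⁻²·s⁴·A²] = s
  693 A:  A
The terms do not share a single dimension (A vs s).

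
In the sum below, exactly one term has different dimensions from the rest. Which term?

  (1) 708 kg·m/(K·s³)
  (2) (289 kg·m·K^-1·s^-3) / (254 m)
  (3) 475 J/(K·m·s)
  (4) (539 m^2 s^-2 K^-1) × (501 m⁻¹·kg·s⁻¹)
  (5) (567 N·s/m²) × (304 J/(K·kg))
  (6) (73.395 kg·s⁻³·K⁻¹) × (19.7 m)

(2)

Work out the base dimensions of each:
  (1) kg·m·s⁻³·K⁻¹
  (2) [kg·m·s⁻³·K⁻¹] / [m] = kg·s⁻³·K⁻¹
  (3) J·s⁻¹·m⁻¹·K⁻¹ = N·m·s⁻¹·m⁻¹·K⁻¹ = kg·m·s⁻³·K⁻¹
  (4) [m²·s⁻²·K⁻¹] · [kg·m⁻¹·s⁻¹] = kg·m·s⁻³·K⁻¹
  (5) [kg·m⁻¹·s⁻¹] · [m²·s⁻²·K⁻¹] = kg·m·s⁻³·K⁻¹
  (6) [kg·s⁻³·K⁻¹] · [m] = kg·m·s⁻³·K⁻¹
All reduce to kg·m·s⁻³·K⁻¹ except (2), which is kg·s⁻³·K⁻¹.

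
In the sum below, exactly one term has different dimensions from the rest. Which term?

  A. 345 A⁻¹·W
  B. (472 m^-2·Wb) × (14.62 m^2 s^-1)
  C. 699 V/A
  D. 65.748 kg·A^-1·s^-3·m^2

C.

In SI base units:
  A. W·A⁻¹ = J·s⁻¹·A⁻¹ = kg·m²·s⁻³·A⁻¹
  B. [kg·s⁻²·A⁻¹] · [m²·s⁻¹] = kg·m²·s⁻³·A⁻¹
  C. V·A⁻¹ = J·C⁻¹·A⁻¹ = kg·m²·s⁻³·A⁻²
  D. kg·m²·s⁻³·A⁻¹
All reduce to kg·m²·s⁻³·A⁻¹ except C., which is kg·m²·s⁻³·A⁻².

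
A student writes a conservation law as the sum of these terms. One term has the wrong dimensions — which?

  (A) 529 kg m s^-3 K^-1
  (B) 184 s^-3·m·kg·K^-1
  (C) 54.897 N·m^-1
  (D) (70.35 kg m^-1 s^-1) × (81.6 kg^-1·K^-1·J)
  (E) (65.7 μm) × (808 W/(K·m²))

(C)

Reduce each to base SI dimensions:
  (A) kg·m·s⁻³·K⁻¹
  (B) kg·m·s⁻³·K⁻¹
  (C) N·m⁻¹ = kg·m·s⁻²·m⁻¹ = kg·s⁻²
  (D) [kg·m⁻¹·s⁻¹] · [m²·s⁻²·K⁻¹] = kg·m·s⁻³·K⁻¹
  (E) [m] · [kg·s⁻³·K⁻¹] = kg·m·s⁻³·K⁻¹
All reduce to kg·m·s⁻³·K⁻¹ except (C), which is kg·s⁻².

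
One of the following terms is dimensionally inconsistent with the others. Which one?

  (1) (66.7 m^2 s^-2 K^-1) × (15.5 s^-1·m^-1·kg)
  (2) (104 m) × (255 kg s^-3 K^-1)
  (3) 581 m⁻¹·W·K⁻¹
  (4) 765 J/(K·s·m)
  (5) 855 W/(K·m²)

(5)

Reduce each to base SI dimensions:
  (1) [m²·s⁻²·K⁻¹] · [kg·m⁻¹·s⁻¹] = kg·m·s⁻³·K⁻¹
  (2) [m] · [kg·s⁻³·K⁻¹] = kg·m·s⁻³·K⁻¹
  (3) W·m⁻¹·K⁻¹ = J·s⁻¹·m⁻¹·K⁻¹ = kg·m·s⁻³·K⁻¹
  (4) J·s⁻¹·m⁻¹·K⁻¹ = N·m·s⁻¹·m⁻¹·K⁻¹ = kg·m·s⁻³·K⁻¹
  (5) W·m⁻²·K⁻¹ = J·s⁻¹·m⁻²·K⁻¹ = kg·s⁻³·K⁻¹
All reduce to kg·m·s⁻³·K⁻¹ except (5), which is kg·s⁻³·K⁻¹.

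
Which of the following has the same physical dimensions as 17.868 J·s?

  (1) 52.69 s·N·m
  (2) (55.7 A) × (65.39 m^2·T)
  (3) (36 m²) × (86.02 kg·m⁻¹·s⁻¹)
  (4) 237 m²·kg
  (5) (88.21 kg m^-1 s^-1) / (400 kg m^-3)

Reference: J·s = N·m·s = kg·m²·s⁻¹.
Each option:
  (1) N·m·s = kg·m·s⁻²·m·s = kg·m²·s⁻¹  ← same
  (2) [A] · [kg·m²·s⁻²·A⁻¹] = kg·m²·s⁻²
  (3) [m²] · [kg·m⁻¹·s⁻¹] = kg·m·s⁻¹
  (4) kg·m²
  (5) [kg·m⁻¹·s⁻¹] / [kg·m⁻³] = m²·s⁻¹
Only (1) matches kg·m²·s⁻¹.

(1)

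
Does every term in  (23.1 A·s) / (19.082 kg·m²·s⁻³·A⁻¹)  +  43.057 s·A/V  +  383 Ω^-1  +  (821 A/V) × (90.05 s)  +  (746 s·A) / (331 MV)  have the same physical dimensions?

No

Reduce each to base SI dimensions:
  (23.1 A·s) / (19.082 kg·m²·s⁻³·A⁻¹):  [s·A] / [kg·m²·s⁻³·A⁻¹] = kg⁻¹·m⁻²·s⁴·A²
  43.057 s·A/V:  A·s·V⁻¹ = A·s·(J·C⁻¹)⁻¹ = kg⁻¹·m⁻²·s⁴·A²
  383 Ω^-1:  Ω⁻¹ = (V·A⁻¹)⁻¹ = kg⁻¹·m⁻²·s³·A²
  (821 A/V) × (90.05 s):  [kg⁻¹·m⁻²·s³·A²] · [s] = kg⁻¹·m⁻²·s⁴·A²
  (746 s·A) / (331 MV):  [s·A] / [kg·m²·s⁻³·A⁻¹] = kg⁻¹·m⁻²·s⁴·A²
The terms do not share a single dimension (kg⁻¹·m⁻²·s³·A² vs kg⁻¹·m⁻²·s⁴·A²).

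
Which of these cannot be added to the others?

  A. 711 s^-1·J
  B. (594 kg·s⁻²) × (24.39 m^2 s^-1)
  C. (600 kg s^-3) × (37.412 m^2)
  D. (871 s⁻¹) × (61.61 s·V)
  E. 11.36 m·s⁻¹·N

D.

Expand each in SI base units:
  A. J·s⁻¹ = N·m·s⁻¹ = kg·m²·s⁻³
  B. [kg·s⁻²] · [m²·s⁻¹] = kg·m²·s⁻³
  C. [kg·s⁻³] · [m²] = kg·m²·s⁻³
  D. [s⁻¹] · [kg·m²·s⁻²·A⁻¹] = kg·m²·s⁻³·A⁻¹
  E. N·m·s⁻¹ = kg·m·s⁻²·m·s⁻¹ = kg·m²·s⁻³
All reduce to kg·m²·s⁻³ except D., which is kg·m²·s⁻³·A⁻¹.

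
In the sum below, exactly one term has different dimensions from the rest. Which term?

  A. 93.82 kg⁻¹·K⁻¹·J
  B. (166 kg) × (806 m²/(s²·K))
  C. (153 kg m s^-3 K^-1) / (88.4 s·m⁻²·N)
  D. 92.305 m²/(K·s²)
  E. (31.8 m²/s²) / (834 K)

In SI base units:
  A. J·kg⁻¹·K⁻¹ = N·m·kg⁻¹·K⁻¹ = m²·s⁻²·K⁻¹
  B. [kg] · [m²·s⁻²·K⁻¹] = kg·m²·s⁻²·K⁻¹
  C. [kg·m·s⁻³·K⁻¹] / [kg·m⁻¹·s⁻¹] = m²·s⁻²·K⁻¹
  D. m²·s⁻²·K⁻¹
  E. [m²·s⁻²] / [K] = m²·s⁻²·K⁻¹
All reduce to m²·s⁻²·K⁻¹ except B., which is kg·m²·s⁻²·K⁻¹.

B.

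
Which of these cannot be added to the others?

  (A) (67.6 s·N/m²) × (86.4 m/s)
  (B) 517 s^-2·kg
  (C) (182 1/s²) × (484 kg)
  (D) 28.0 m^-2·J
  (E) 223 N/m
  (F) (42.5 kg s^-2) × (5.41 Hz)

Dimensions:
  (A) [kg·m⁻¹·s⁻¹] · [m·s⁻¹] = kg·s⁻²
  (B) kg·s⁻²
  (C) [s⁻²] · [kg] = kg·s⁻²
  (D) J·m⁻² = N·m·m⁻² = kg·s⁻²
  (E) N·m⁻¹ = kg·m·s⁻²·m⁻¹ = kg·s⁻²
  (F) [kg·s⁻²] · [s⁻¹] = kg·s⁻³
All reduce to kg·s⁻² except (F), which is kg·s⁻³.

(F)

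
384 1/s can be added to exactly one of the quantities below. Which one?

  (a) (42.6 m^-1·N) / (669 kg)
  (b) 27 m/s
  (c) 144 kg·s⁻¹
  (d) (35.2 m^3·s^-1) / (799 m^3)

(d)

Reference: s⁻¹.
Each option:
  (a) [kg·s⁻²] / [kg] = s⁻²
  (b) m·s⁻¹
  (c) kg·s⁻¹
  (d) [m³·s⁻¹] / [m³] = s⁻¹  ← same
Only (d) matches s⁻¹.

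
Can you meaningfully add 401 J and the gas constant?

No

Reduce each to base SI dimensions:
  401 J:  J = N·m = kg·m²·s⁻²
  the gas constant:  [gas constant] = kg·m²·s⁻²·K⁻¹·mol⁻¹
kg·m²·s⁻² ≠ kg·m²·s⁻²·K⁻¹·mol⁻¹, so they cannot be added.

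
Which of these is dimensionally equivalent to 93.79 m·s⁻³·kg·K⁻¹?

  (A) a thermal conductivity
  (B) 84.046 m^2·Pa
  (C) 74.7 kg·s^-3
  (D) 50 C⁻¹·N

(A)

Reference: kg·m·s⁻³·K⁻¹.
Each option:
  (A) [thermal conductivity] = kg·m·s⁻³·K⁻¹  ← same
  (B) Pa·m² = N·m⁻²·m² = kg·m·s⁻²
  (C) kg·s⁻³
  (D) N·C⁻¹ = kg·m·s⁻²·(s·A)⁻¹ = kg·m·s⁻³·A⁻¹
Only (A) matches kg·m·s⁻³·K⁻¹.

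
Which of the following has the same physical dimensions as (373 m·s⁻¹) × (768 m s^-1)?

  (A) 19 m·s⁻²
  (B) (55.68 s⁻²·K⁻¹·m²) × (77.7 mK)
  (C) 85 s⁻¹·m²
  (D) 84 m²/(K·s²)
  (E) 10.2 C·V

(B)

Reference: [m·s⁻¹] · [m·s⁻¹] = m²·s⁻².
Each option:
  (A) m·s⁻²
  (B) [m²·s⁻²·K⁻¹] · [K] = m²·s⁻²  ← same
  (C) m²·s⁻¹
  (D) m²·s⁻²·K⁻¹
  (E) C·V = s·A·J·C⁻¹ = kg·m²·s⁻²
Only (B) matches m²·s⁻².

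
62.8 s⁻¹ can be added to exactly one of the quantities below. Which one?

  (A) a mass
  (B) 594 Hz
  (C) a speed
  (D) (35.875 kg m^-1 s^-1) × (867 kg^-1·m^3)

Reference: s⁻¹.
Each option:
  (A) [mass] = kg
  (B) Hz = s⁻¹  ← same
  (C) [speed] = m·s⁻¹
  (D) [kg·m⁻¹·s⁻¹] · [kg⁻¹·m³] = m²·s⁻¹
Only (B) matches s⁻¹.

(B)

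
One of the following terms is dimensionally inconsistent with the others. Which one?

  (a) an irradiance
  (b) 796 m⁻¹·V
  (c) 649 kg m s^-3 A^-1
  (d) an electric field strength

Work out the base dimensions of each:
  (a) [irradiance] = kg·s⁻³
  (b) V·m⁻¹ = J·C⁻¹·m⁻¹ = kg·m·s⁻³·A⁻¹
  (c) kg·m·s⁻³·A⁻¹
  (d) [electric field strength] = kg·m·s⁻³·A⁻¹
All reduce to kg·m·s⁻³·A⁻¹ except (a), which is kg·s⁻³.

(a)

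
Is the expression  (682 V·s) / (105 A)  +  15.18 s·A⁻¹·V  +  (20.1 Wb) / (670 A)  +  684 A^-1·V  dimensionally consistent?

Dimensions:
  (682 V·s) / (105 A):  [kg·m²·s⁻²·A⁻¹] / [A] = kg·m²·s⁻²·A⁻²
  15.18 s·A⁻¹·V:  V·s·A⁻¹ = J·C⁻¹·s·A⁻¹ = kg·m²·s⁻²·A⁻²
  (20.1 Wb) / (670 A):  [kg·m²·s⁻²·A⁻¹] / [A] = kg·m²·s⁻²·A⁻²
  684 A^-1·V:  V·A⁻¹ = J·C⁻¹·A⁻¹ = kg·m²·s⁻³·A⁻²
The terms do not share a single dimension (kg·m²·s⁻²·A⁻² vs kg·m²·s⁻³·A⁻²).

No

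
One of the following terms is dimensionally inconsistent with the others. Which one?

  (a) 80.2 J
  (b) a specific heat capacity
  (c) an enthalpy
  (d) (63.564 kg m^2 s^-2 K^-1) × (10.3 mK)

Expand each in SI base units:
  (a) J = N·m = kg·m²·s⁻²
  (b) [specific heat capacity] = m²·s⁻²·K⁻¹
  (c) [enthalpy] = kg·m²·s⁻²
  (d) [kg·m²·s⁻²·K⁻¹] · [K] = kg·m²·s⁻²
All reduce to kg·m²·s⁻² except (b), which is m²·s⁻²·K⁻¹.

(b)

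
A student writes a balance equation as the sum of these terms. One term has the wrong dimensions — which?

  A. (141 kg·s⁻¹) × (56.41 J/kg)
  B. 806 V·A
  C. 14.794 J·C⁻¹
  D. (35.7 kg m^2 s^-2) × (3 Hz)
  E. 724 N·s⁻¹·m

C.

Expand each in SI base units:
  A. [kg·s⁻¹] · [m²·s⁻²] = kg·m²·s⁻³
  B. V·A = J·C⁻¹·A = kg·m²·s⁻³
  C. J·C⁻¹ = N·m·(s·A)⁻¹ = kg·m²·s⁻³·A⁻¹
  D. [kg·m²·s⁻²] · [s⁻¹] = kg·m²·s⁻³
  E. N·m·s⁻¹ = kg·m·s⁻²·m·s⁻¹ = kg·m²·s⁻³
All reduce to kg·m²·s⁻³ except C., which is kg·m²·s⁻³·A⁻¹.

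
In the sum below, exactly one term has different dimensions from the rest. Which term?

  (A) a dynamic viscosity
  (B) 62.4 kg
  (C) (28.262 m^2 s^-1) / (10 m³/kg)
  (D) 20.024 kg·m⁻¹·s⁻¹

Reduce each to base SI dimensions:
  (A) [dynamic viscosity] = kg·m⁻¹·s⁻¹
  (B) kg
  (C) [m²·s⁻¹] / [kg⁻¹·m³] = kg·m⁻¹·s⁻¹
  (D) kg·m⁻¹·s⁻¹
All reduce to kg·m⁻¹·s⁻¹ except (B), which is kg.

(B)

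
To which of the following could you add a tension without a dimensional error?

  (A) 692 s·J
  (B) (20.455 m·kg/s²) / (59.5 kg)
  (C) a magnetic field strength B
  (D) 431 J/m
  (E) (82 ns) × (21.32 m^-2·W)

(D)

Reference: [tension] = kg·m·s⁻².
Each option:
  (A) J·s = N·m·s = kg·m²·s⁻¹
  (B) [kg·m·s⁻²] / [kg] = m·s⁻²
  (C) [magnetic field strength B] = kg·s⁻²·A⁻¹
  (D) J·m⁻¹ = N·m·m⁻¹ = kg·m·s⁻²  ← same
  (E) [s] · [kg·s⁻³] = kg·s⁻²
Only (D) matches kg·m·s⁻².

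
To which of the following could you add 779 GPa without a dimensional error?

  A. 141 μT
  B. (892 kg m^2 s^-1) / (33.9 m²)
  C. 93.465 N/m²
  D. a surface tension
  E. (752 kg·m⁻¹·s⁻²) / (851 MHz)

Reference: Pa = N·m⁻² = kg·m⁻¹·s⁻².
Each option:
  A. T = Wb·m⁻² = kg·s⁻²·A⁻¹
  B. [kg·m²·s⁻¹] / [m²] = kg·s⁻¹
  C. N·m⁻² = kg·m·s⁻²·m⁻² = kg·m⁻¹·s⁻²  ← same
  D. [surface tension] = kg·s⁻²
  E. [kg·m⁻¹·s⁻²] / [s⁻¹] = kg·m⁻¹·s⁻¹
Only C. matches kg·m⁻¹·s⁻².

C.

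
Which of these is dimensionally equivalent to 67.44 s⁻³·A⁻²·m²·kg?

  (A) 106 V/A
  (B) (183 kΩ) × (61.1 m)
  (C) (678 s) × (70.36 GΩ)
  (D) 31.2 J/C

Reference: kg·m²·s⁻³·A⁻².
Each option:
  (A) V·A⁻¹ = J·C⁻¹·A⁻¹ = kg·m²·s⁻³·A⁻²  ← same
  (B) [kg·m²·s⁻³·A⁻²] · [m] = kg·m³·s⁻³·A⁻²
  (C) [s] · [kg·m²·s⁻³·A⁻²] = kg·m²·s⁻²·A⁻²
  (D) J·C⁻¹ = N·m·(s·A)⁻¹ = kg·m²·s⁻³·A⁻¹
Only (A) matches kg·m²·s⁻³·A⁻².

(A)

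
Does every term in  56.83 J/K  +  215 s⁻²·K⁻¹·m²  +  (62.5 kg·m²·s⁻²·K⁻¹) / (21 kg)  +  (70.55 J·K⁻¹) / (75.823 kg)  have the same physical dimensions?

Expand each in SI base units:
  56.83 J/K:  J·K⁻¹ = N·m·K⁻¹ = kg·m²·s⁻²·K⁻¹
  215 s⁻²·K⁻¹·m²:  m²·s⁻²·K⁻¹
  (62.5 kg·m²·s⁻²·K⁻¹) / (21 kg):  [kg·m²·s⁻²·K⁻¹] / [kg] = m²·s⁻²·K⁻¹
  (70.55 J·K⁻¹) / (75.823 kg):  [kg·m²·s⁻²·K⁻¹] / [kg] = m²·s⁻²·K⁻¹
The terms do not share a single dimension (kg·m²·s⁻²·K⁻¹ vs m²·s⁻²·K⁻¹).

No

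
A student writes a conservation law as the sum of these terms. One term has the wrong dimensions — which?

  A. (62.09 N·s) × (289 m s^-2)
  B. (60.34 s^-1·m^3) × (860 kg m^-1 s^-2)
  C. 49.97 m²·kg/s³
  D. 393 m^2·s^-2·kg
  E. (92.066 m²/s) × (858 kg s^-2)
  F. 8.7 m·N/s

Work out the base dimensions of each:
  A. [kg·m·s⁻¹] · [m·s⁻²] = kg·m²·s⁻³
  B. [m³·s⁻¹] · [kg·m⁻¹·s⁻²] = kg·m²·s⁻³
  C. kg·m²·s⁻³
  D. kg·m²·s⁻²
  E. [m²·s⁻¹] · [kg·s⁻²] = kg·m²·s⁻³
  F. N·m·s⁻¹ = kg·m·s⁻²·m·s⁻¹ = kg·m²·s⁻³
All reduce to kg·m²·s⁻³ except D., which is kg·m²·s⁻².

D.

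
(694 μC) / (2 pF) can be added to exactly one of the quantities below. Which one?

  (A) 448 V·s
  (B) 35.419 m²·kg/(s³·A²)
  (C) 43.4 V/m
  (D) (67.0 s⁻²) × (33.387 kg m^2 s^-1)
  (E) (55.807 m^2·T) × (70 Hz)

Reference: [s·A] / [kg⁻¹·m⁻²·s⁴·A²] = kg·m²·s⁻³·A⁻¹.
Each option:
  (A) V·s = J·C⁻¹·s = kg·m²·s⁻²·A⁻¹
  (B) kg·m²·s⁻³·A⁻²
  (C) V·m⁻¹ = J·C⁻¹·m⁻¹ = kg·m·s⁻³·A⁻¹
  (D) [s⁻²] · [kg·m²·s⁻¹] = kg·m²·s⁻³
  (E) [kg·m²·s⁻²·A⁻¹] · [s⁻¹] = kg·m²·s⁻³·A⁻¹  ← same
Only (E) matches kg·m²·s⁻³·A⁻¹.

(E)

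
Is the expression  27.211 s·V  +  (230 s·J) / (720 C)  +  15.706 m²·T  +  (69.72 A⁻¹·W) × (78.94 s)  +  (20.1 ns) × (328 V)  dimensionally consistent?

In SI base units:
  27.211 s·V:  V·s = J·C⁻¹·s = kg·m²·s⁻²·A⁻¹
  (230 s·J) / (720 C):  [kg·m²·s⁻¹] / [s·A] = kg·m²·s⁻²·A⁻¹
  15.706 m²·T:  T·m² = Wb·m⁻²·m² = kg·m²·s⁻²·A⁻¹
  (69.72 A⁻¹·W) × (78.94 s):  [kg·m²·s⁻³·A⁻¹] · [s] = kg·m²·s⁻²·A⁻¹
  (20.1 ns) × (328 V):  [s] · [kg·m²·s⁻³·A⁻¹] = kg·m²·s⁻²·A⁻¹
Every term reduces to kg·m²·s⁻²·A⁻¹.

Yes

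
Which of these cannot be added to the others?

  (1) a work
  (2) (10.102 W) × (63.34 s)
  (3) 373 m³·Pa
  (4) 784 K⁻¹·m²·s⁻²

Reduce each to base SI dimensions:
  (1) [work] = kg·m²·s⁻²
  (2) [kg·m²·s⁻³] · [s] = kg·m²·s⁻²
  (3) Pa·m³ = N·m⁻²·m³ = kg·m²·s⁻²
  (4) m²·s⁻²·K⁻¹
All reduce to kg·m²·s⁻² except (4), which is m²·s⁻²·K⁻¹.

(4)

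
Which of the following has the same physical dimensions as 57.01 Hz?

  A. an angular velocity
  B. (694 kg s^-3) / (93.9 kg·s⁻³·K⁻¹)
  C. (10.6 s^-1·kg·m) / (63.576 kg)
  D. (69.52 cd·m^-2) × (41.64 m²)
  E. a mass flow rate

A.

Reference: Hz = s⁻¹.
Each option:
  A. [angular velocity] = s⁻¹  ← same
  B. [kg·s⁻³] / [kg·s⁻³·K⁻¹] = K
  C. [kg·m·s⁻¹] / [kg] = m·s⁻¹
  D. [m⁻²·cd] · [m²] = cd
  E. [mass flow rate] = kg·s⁻¹
Only A. matches s⁻¹.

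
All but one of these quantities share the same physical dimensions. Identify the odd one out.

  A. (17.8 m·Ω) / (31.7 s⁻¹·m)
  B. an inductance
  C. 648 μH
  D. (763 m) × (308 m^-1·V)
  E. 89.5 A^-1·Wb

Expand each in SI base units:
  A. [kg·m³·s⁻³·A⁻²] / [m·s⁻¹] = kg·m²·s⁻²·A⁻²
  B. [inductance] = kg·m²·s⁻²·A⁻²
  C. H = V·s·A⁻¹ = kg·m²·s⁻²·A⁻²
  D. [m] · [kg·m·s⁻³·A⁻¹] = kg·m²·s⁻³·A⁻¹
  E. Wb·A⁻¹ = V·s·A⁻¹ = kg·m²·s⁻²·A⁻²
All reduce to kg·m²·s⁻²·A⁻² except D., which is kg·m²·s⁻³·A⁻¹.

D.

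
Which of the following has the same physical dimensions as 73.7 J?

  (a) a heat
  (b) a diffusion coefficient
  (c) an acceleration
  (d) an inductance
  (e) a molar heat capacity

(a)

Reference: J = N·m = kg·m²·s⁻².
Each option:
  (a) [heat] = kg·m²·s⁻²  ← same
  (b) [diffusion coefficient] = m²·s⁻¹
  (c) [acceleration] = m·s⁻²
  (d) [inductance] = kg·m²·s⁻²·A⁻²
  (e) [molar heat capacity] = kg·m²·s⁻²·K⁻¹·mol⁻¹
Only (a) matches kg·m²·s⁻².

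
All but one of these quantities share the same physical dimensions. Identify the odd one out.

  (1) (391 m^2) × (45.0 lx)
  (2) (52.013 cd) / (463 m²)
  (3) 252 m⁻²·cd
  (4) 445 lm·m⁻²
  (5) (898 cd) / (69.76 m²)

(1)

In SI base units:
  (1) [m²] · [m⁻²·cd] = cd
  (2) [cd] / [m²] = m⁻²·cd
  (3) cd·m⁻² = m⁻²·cd
  (4) lm·m⁻² = cd·m⁻² = m⁻²·cd
  (5) [cd] / [m²] = m⁻²·cd
All reduce to m⁻²·cd except (1), which is cd.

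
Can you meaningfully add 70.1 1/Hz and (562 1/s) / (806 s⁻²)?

Reduce each to base SI dimensions:
  70.1 1/Hz:  Hz⁻¹ = (s⁻¹)⁻¹ = s
  (562 1/s) / (806 s⁻²):  [s⁻¹] / [s⁻²] = s
Both are s, so they have the same dimensions and can be added.

Yes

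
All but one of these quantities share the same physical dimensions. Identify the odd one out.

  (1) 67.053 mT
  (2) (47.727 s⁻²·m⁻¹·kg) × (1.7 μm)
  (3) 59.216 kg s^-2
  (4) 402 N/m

Reduce each to base SI dimensions:
  (1) T = Wb·m⁻² = kg·s⁻²·A⁻¹
  (2) [kg·m⁻¹·s⁻²] · [m] = kg·s⁻²
  (3) kg·s⁻²
  (4) N·m⁻¹ = kg·m·s⁻²·m⁻¹ = kg·s⁻²
All reduce to kg·s⁻² except (1), which is kg·s⁻²·A⁻¹.

(1)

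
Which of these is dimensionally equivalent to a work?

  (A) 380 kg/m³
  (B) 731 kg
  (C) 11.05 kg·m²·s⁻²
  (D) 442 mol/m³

Reference: [work] = kg·m²·s⁻².
Each option:
  (A) kg·m⁻³
  (B) kg
  (C) kg·m²·s⁻²  ← same
  (D) mol·m⁻³ = m⁻³·mol
Only (C) matches kg·m²·s⁻².

(C)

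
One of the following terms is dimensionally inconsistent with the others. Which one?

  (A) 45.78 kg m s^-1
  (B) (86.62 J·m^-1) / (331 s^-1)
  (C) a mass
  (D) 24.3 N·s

(C)

In SI base units:
  (A) kg·m·s⁻¹
  (B) [kg·m·s⁻²] / [s⁻¹] = kg·m·s⁻¹
  (C) [mass] = kg
  (D) N·s = kg·m·s⁻²·s = kg·m·s⁻¹
All reduce to kg·m·s⁻¹ except (C), which is kg.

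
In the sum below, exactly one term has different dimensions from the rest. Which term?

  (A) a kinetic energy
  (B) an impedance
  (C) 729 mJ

(B)

Expand each in SI base units:
  (A) [kinetic energy] = kg·m²·s⁻²
  (B) [impedance] = kg·m²·s⁻³·A⁻²
  (C) J = N·m = kg·m²·s⁻²
All reduce to kg·m²·s⁻² except (B), which is kg·m²·s⁻³·A⁻².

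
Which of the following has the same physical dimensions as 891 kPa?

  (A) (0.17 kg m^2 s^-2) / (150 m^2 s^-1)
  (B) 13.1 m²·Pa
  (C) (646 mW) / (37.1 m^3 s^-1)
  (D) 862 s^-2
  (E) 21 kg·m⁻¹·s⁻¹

(C)

Reference: Pa = N·m⁻² = kg·m⁻¹·s⁻².
Each option:
  (A) [kg·m²·s⁻²] / [m²·s⁻¹] = kg·s⁻¹
  (B) Pa·m² = N·m⁻²·m² = kg·m·s⁻²
  (C) [kg·m²·s⁻³] / [m³·s⁻¹] = kg·m⁻¹·s⁻²  ← same
  (D) s⁻²
  (E) kg·m⁻¹·s⁻¹
Only (C) matches kg·m⁻¹·s⁻².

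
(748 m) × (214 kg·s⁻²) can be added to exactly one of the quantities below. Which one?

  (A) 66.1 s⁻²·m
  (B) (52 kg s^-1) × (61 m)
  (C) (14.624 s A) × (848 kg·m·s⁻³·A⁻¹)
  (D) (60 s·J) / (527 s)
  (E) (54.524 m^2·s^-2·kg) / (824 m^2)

Reference: [m] · [kg·s⁻²] = kg·m·s⁻².
Each option:
  (A) m·s⁻²
  (B) [kg·s⁻¹] · [m] = kg·m·s⁻¹
  (C) [s·A] · [kg·m·s⁻³·A⁻¹] = kg·m·s⁻²  ← same
  (D) [kg·m²·s⁻¹] / [s] = kg·m²·s⁻²
  (E) [kg·m²·s⁻²] / [m²] = kg·s⁻²
Only (C) matches kg·m·s⁻².

(C)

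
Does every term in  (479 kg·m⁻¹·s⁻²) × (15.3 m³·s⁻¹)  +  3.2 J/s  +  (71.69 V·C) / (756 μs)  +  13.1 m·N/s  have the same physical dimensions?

Expand each in SI base units:
  (479 kg·m⁻¹·s⁻²) × (15.3 m³·s⁻¹):  [kg·m⁻¹·s⁻²] · [m³·s⁻¹] = kg·m²·s⁻³
  3.2 J/s:  J·s⁻¹ = N·m·s⁻¹ = kg·m²·s⁻³
  (71.69 V·C) / (756 μs):  [kg·m²·s⁻²] / [s] = kg·m²·s⁻³
  13.1 m·N/s:  N·m·s⁻¹ = kg·m·s⁻²·m·s⁻¹ = kg·m²·s⁻³
Every term reduces to kg·m²·s⁻³.

Yes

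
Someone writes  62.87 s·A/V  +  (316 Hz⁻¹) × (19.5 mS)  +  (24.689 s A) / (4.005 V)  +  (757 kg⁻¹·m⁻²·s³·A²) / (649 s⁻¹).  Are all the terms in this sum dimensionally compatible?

Work out the base dimensions of each:
  62.87 s·A/V:  A·s·V⁻¹ = A·s·(J·C⁻¹)⁻¹ = kg⁻¹·m⁻²·s⁴·A²
  (316 Hz⁻¹) × (19.5 mS):  [s] · [kg⁻¹·m⁻²·s³·A²] = kg⁻¹·m⁻²·s⁴·A²
  (24.689 s A) / (4.005 V):  [s·A] / [kg·m²·s⁻³·A⁻¹] = kg⁻¹·m⁻²·s⁴·A²
  (757 kg⁻¹·m⁻²·s³·A²) / (649 s⁻¹):  [kg⁻¹·m⁻²·s³·A²] / [s⁻¹] = kg⁻¹·m⁻²·s⁴·A²
Every term reduces to kg⁻¹·m⁻²·s⁴·A².

Yes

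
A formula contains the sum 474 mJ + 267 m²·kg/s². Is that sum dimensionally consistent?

Yes

Work out the base dimensions of each:
  474 mJ:  J = N·m = kg·m²·s⁻²
  267 m²·kg/s²:  kg·m²·s⁻²
Both are kg·m²·s⁻², so they have the same dimensions and can be added.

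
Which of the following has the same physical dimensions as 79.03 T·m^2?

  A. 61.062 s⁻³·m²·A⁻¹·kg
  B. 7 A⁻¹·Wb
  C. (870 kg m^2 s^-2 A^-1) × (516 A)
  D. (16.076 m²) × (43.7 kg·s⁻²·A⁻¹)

Reference: T·m² = Wb·m⁻²·m² = kg·m²·s⁻²·A⁻¹.
Each option:
  A. kg·m²·s⁻³·A⁻¹
  B. Wb·A⁻¹ = V·s·A⁻¹ = kg·m²·s⁻²·A⁻²
  C. [kg·m²·s⁻²·A⁻¹] · [A] = kg·m²·s⁻²
  D. [m²] · [kg·s⁻²·A⁻¹] = kg·m²·s⁻²·A⁻¹  ← same
Only D. matches kg·m²·s⁻²·A⁻¹.

D.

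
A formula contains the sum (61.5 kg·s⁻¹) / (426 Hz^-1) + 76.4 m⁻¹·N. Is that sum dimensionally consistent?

Yes

Work out the base dimensions of each:
  (61.5 kg·s⁻¹) / (426 Hz^-1):  [kg·s⁻¹] / [s] = kg·s⁻²
  76.4 m⁻¹·N:  N·m⁻¹ = kg·m·s⁻²·m⁻¹ = kg·s⁻²
Both are kg·s⁻², so they have the same dimensions and can be added.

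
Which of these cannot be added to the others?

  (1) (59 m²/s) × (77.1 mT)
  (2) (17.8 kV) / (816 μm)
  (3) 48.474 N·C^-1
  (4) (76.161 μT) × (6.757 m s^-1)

(1)

In SI base units:
  (1) [m²·s⁻¹] · [kg·s⁻²·A⁻¹] = kg·m²·s⁻³·A⁻¹
  (2) [kg·m²·s⁻³·A⁻¹] / [m] = kg·m·s⁻³·A⁻¹
  (3) N·C⁻¹ = kg·m·s⁻²·(s·A)⁻¹ = kg·m·s⁻³·A⁻¹
  (4) [kg·s⁻²·A⁻¹] · [m·s⁻¹] = kg·m·s⁻³·A⁻¹
All reduce to kg·m·s⁻³·A⁻¹ except (1), which is kg·m²·s⁻³·A⁻¹.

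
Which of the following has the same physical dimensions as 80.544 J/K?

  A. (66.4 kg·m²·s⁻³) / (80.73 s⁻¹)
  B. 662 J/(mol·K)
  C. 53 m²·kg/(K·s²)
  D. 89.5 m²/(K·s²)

Reference: J·K⁻¹ = N·m·K⁻¹ = kg·m²·s⁻²·K⁻¹.
Each option:
  A. [kg·m²·s⁻³] / [s⁻¹] = kg·m²·s⁻²
  B. J·mol⁻¹·K⁻¹ = N·m·mol⁻¹·K⁻¹ = kg·m²·s⁻²·K⁻¹·mol⁻¹
  C. kg·m²·s⁻²·K⁻¹  ← same
  D. m²·s⁻²·K⁻¹
Only C. matches kg·m²·s⁻²·K⁻¹.

C.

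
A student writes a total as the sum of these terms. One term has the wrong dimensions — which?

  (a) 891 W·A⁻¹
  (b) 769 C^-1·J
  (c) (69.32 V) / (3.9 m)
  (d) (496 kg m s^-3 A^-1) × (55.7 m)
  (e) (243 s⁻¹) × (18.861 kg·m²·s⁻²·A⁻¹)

(c)

Expand each in SI base units:
  (a) W·A⁻¹ = J·s⁻¹·A⁻¹ = kg·m²·s⁻³·A⁻¹
  (b) J·C⁻¹ = N·m·(s·A)⁻¹ = kg·m²·s⁻³·A⁻¹
  (c) [kg·m²·s⁻³·A⁻¹] / [m] = kg·m·s⁻³·A⁻¹
  (d) [kg·m·s⁻³·A⁻¹] · [m] = kg·m²·s⁻³·A⁻¹
  (e) [s⁻¹] · [kg·m²·s⁻²·A⁻¹] = kg·m²·s⁻³·A⁻¹
All reduce to kg·m²·s⁻³·A⁻¹ except (c), which is kg·m·s⁻³·A⁻¹.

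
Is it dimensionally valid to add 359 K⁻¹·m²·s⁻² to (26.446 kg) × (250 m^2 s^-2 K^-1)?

No

Work out the base dimensions of each:
  359 K⁻¹·m²·s⁻²:  m²·s⁻²·K⁻¹
  (26.446 kg) × (250 m^2 s^-2 K^-1):  [kg] · [m²·s⁻²·K⁻¹] = kg·m²·s⁻²·K⁻¹
m²·s⁻²·K⁻¹ ≠ kg·m²·s⁻²·K⁻¹, so they cannot be added.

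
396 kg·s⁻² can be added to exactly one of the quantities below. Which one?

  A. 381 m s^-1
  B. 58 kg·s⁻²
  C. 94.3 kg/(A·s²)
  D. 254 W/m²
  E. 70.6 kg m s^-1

B.

Reference: kg·s⁻².
Each option:
  A. m·s⁻¹
  B. kg·s⁻²  ← same
  C. kg·s⁻²·A⁻¹
  D. W·m⁻² = J·s⁻¹·m⁻² = kg·s⁻³
  E. kg·m·s⁻¹
Only B. matches kg·s⁻².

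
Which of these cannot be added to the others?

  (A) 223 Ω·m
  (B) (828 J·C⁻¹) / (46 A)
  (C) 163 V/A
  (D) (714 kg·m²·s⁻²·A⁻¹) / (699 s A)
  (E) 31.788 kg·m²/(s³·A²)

Reduce each to base SI dimensions:
  (A) Ω·m = V·A⁻¹·m = kg·m³·s⁻³·A⁻²
  (B) [kg·m²·s⁻³·A⁻¹] / [A] = kg·m²·s⁻³·A⁻²
  (C) V·A⁻¹ = J·C⁻¹·A⁻¹ = kg·m²·s⁻³·A⁻²
  (D) [kg·m²·s⁻²·A⁻¹] / [s·A] = kg·m²·s⁻³·A⁻²
  (E) kg·m²·s⁻³·A⁻²
All reduce to kg·m²·s⁻³·A⁻² except (A), which is kg·m³·s⁻³·A⁻².

(A)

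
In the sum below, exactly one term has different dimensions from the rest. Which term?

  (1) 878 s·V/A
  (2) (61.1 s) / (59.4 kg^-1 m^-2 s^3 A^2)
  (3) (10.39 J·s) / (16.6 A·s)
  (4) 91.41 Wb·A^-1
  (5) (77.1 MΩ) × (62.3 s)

Work out the base dimensions of each:
  (1) V·s·A⁻¹ = J·C⁻¹·s·A⁻¹ = kg·m²·s⁻²·A⁻²
  (2) [s] / [kg⁻¹·m⁻²·s³·A²] = kg·m²·s⁻²·A⁻²
  (3) [kg·m²·s⁻¹] / [s·A] = kg·m²·s⁻²·A⁻¹
  (4) Wb·A⁻¹ = V·s·A⁻¹ = kg·m²·s⁻²·A⁻²
  (5) [kg·m²·s⁻³·A⁻²] · [s] = kg·m²·s⁻²·A⁻²
All reduce to kg·m²·s⁻²·A⁻² except (3), which is kg·m²·s⁻²·A⁻¹.

(3)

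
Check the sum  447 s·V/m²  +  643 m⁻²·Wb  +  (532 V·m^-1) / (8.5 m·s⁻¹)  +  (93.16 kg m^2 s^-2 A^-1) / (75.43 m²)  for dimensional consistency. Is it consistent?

Yes

Reduce each to base SI dimensions:
  447 s·V/m²:  V·s·m⁻² = J·C⁻¹·s·m⁻² = kg·s⁻²·A⁻¹
  643 m⁻²·Wb:  Wb·m⁻² = V·s·m⁻² = kg·s⁻²·A⁻¹
  (532 V·m^-1) / (8.5 m·s⁻¹):  [kg·m·s⁻³·A⁻¹] / [m·s⁻¹] = kg·s⁻²·A⁻¹
  (93.16 kg m^2 s^-2 A^-1) / (75.43 m²):  [kg·m²·s⁻²·A⁻¹] / [m²] = kg·s⁻²·A⁻¹
Every term reduces to kg·s⁻²·A⁻¹.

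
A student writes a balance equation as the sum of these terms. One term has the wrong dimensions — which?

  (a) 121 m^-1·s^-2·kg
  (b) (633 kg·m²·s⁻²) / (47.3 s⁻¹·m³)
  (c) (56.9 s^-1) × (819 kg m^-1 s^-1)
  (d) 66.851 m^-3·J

Dimensions:
  (a) kg·m⁻¹·s⁻²
  (b) [kg·m²·s⁻²] / [m³·s⁻¹] = kg·m⁻¹·s⁻¹
  (c) [s⁻¹] · [kg·m⁻¹·s⁻¹] = kg·m⁻¹·s⁻²
  (d) J·m⁻³ = N·m·m⁻³ = kg·m⁻¹·s⁻²
All reduce to kg·m⁻¹·s⁻² except (b), which is kg·m⁻¹·s⁻¹.

(b)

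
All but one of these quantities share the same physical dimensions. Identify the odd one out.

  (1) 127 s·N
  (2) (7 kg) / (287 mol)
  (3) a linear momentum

(2)

Reduce each to base SI dimensions:
  (1) N·s = kg·m·s⁻²·s = kg·m·s⁻¹
  (2) [kg] / [mol] = kg·mol⁻¹
  (3) [linear momentum] = kg·m·s⁻¹
All reduce to kg·m·s⁻¹ except (2), which is kg·mol⁻¹.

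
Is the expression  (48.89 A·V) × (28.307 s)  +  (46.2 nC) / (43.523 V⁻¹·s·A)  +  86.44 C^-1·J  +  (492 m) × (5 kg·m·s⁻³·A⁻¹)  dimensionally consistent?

No

Work out the base dimensions of each:
  (48.89 A·V) × (28.307 s):  [kg·m²·s⁻³] · [s] = kg·m²·s⁻²
  (46.2 nC) / (43.523 V⁻¹·s·A):  [s·A] / [kg⁻¹·m⁻²·s⁴·A²] = kg·m²·s⁻³·A⁻¹
  86.44 C^-1·J:  J·C⁻¹ = N·m·(s·A)⁻¹ = kg·m²·s⁻³·A⁻¹
  (492 m) × (5 kg·m·s⁻³·A⁻¹):  [m] · [kg·m·s⁻³·A⁻¹] = kg·m²·s⁻³·A⁻¹
The terms do not share a single dimension (kg·m²·s⁻² vs kg·m²·s⁻³·A⁻¹).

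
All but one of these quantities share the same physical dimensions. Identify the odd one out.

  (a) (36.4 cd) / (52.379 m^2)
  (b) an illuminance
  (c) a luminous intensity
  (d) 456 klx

(c)

Work out the base dimensions of each:
  (a) [cd] / [m²] = m⁻²·cd
  (b) [illuminance] = m⁻²·cd
  (c) [luminous intensity] = cd
  (d) lx = lm·m⁻² = m⁻²·cd
All reduce to m⁻²·cd except (c), which is cd.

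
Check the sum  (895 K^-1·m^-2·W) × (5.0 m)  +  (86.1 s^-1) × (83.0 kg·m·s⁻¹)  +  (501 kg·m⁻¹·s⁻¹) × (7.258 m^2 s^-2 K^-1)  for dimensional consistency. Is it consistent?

Work out the base dimensions of each:
  (895 K^-1·m^-2·W) × (5.0 m):  [kg·s⁻³·K⁻¹] · [m] = kg·m·s⁻³·K⁻¹
  (86.1 s^-1) × (83.0 kg·m·s⁻¹):  [s⁻¹] · [kg·m·s⁻¹] = kg·m·s⁻²
  (501 kg·m⁻¹·s⁻¹) × (7.258 m^2 s^-2 K^-1):  [kg·m⁻¹·s⁻¹] · [m²·s⁻²·K⁻¹] = kg·m·s⁻³·K⁻¹
The terms do not share a single dimension (kg·m·s⁻² vs kg·m·s⁻³·K⁻¹).

No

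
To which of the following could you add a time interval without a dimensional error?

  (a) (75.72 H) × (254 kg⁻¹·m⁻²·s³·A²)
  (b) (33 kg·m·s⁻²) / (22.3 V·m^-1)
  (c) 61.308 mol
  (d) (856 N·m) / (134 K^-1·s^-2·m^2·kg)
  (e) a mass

(a)

Reference: [time interval] = s.
Each option:
  (a) [kg·m²·s⁻²·A⁻²] · [kg⁻¹·m⁻²·s³·A²] = s  ← same
  (b) [kg·m·s⁻²] / [kg·m·s⁻³·A⁻¹] = s·A
  (c) mol
  (d) [kg·m²·s⁻²] / [kg·m²·s⁻²·K⁻¹] = K
  (e) [mass] = kg
Only (a) matches s.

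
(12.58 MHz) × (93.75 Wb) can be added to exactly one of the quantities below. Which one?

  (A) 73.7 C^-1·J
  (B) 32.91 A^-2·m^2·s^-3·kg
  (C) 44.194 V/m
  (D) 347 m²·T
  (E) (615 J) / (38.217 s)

Reference: [s⁻¹] · [kg·m²·s⁻²·A⁻¹] = kg·m²·s⁻³·A⁻¹.
Each option:
  (A) J·C⁻¹ = N·m·(s·A)⁻¹ = kg·m²·s⁻³·A⁻¹  ← same
  (B) kg·m²·s⁻³·A⁻²
  (C) V·m⁻¹ = J·C⁻¹·m⁻¹ = kg·m·s⁻³·A⁻¹
  (D) T·m² = Wb·m⁻²·m² = kg·m²·s⁻²·A⁻¹
  (E) [kg·m²·s⁻²] / [s] = kg·m²·s⁻³
Only (A) matches kg·m²·s⁻³·A⁻¹.

(A)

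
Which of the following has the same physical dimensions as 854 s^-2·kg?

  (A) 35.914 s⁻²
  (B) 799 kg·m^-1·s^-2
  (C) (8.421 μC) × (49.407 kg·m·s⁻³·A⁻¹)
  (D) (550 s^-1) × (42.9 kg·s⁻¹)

(D)

Reference: kg·s⁻².
Each option:
  (A) s⁻²
  (B) kg·m⁻¹·s⁻²
  (C) [s·A] · [kg·m·s⁻³·A⁻¹] = kg·m·s⁻²
  (D) [s⁻¹] · [kg·s⁻¹] = kg·s⁻²  ← same
Only (D) matches kg·s⁻².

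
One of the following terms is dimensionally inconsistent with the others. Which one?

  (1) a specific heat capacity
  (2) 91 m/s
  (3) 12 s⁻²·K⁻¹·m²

Reduce each to base SI dimensions:
  (1) [specific heat capacity] = m²·s⁻²·K⁻¹
  (2) m·s⁻¹
  (3) m²·s⁻²·K⁻¹
All reduce to m²·s⁻²·K⁻¹ except (2), which is m·s⁻¹.

(2)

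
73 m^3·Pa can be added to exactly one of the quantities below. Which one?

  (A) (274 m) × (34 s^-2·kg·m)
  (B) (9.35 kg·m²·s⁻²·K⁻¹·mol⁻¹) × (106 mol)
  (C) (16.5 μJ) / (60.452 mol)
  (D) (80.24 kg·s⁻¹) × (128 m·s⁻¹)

Reference: Pa·m³ = N·m⁻²·m³ = kg·m²·s⁻².
Each option:
  (A) [m] · [kg·m·s⁻²] = kg·m²·s⁻²  ← same
  (B) [kg·m²·s⁻²·K⁻¹·mol⁻¹] · [mol] = kg·m²·s⁻²·K⁻¹
  (C) [kg·m²·s⁻²] / [mol] = kg·m²·s⁻²·mol⁻¹
  (D) [kg·s⁻¹] · [m·s⁻¹] = kg·m·s⁻²
Only (A) matches kg·m²·s⁻².

(A)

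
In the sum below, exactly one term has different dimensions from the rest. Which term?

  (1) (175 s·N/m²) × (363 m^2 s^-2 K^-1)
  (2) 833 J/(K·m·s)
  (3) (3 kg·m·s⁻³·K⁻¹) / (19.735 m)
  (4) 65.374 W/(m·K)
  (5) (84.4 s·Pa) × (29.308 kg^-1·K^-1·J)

(3)

Dimensions:
  (1) [kg·m⁻¹·s⁻¹] · [m²·s⁻²·K⁻¹] = kg·m·s⁻³·K⁻¹
  (2) J·s⁻¹·m⁻¹·K⁻¹ = N·m·s⁻¹·m⁻¹·K⁻¹ = kg·m·s⁻³·K⁻¹
  (3) [kg·m·s⁻³·K⁻¹] / [m] = kg·s⁻³·K⁻¹
  (4) W·m⁻¹·K⁻¹ = J·s⁻¹·m⁻¹·K⁻¹ = kg·m·s⁻³·K⁻¹
  (5) [kg·m⁻¹·s⁻¹] · [m²·s⁻²·K⁻¹] = kg·m·s⁻³·K⁻¹
All reduce to kg·m·s⁻³·K⁻¹ except (3), which is kg·s⁻³·K⁻¹.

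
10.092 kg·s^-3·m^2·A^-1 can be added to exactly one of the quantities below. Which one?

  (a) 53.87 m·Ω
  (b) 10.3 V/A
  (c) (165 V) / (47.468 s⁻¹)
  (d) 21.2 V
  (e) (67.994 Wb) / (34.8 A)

Reference: kg·m²·s⁻³·A⁻¹.
Each option:
  (a) Ω·m = V·A⁻¹·m = kg·m³·s⁻³·A⁻²
  (b) V·A⁻¹ = J·C⁻¹·A⁻¹ = kg·m²·s⁻³·A⁻²
  (c) [kg·m²·s⁻³·A⁻¹] / [s⁻¹] = kg·m²·s⁻²·A⁻¹
  (d) V = J·C⁻¹ = kg·m²·s⁻³·A⁻¹  ← same
  (e) [kg·m²·s⁻²·A⁻¹] / [A] = kg·m²·s⁻²·A⁻²
Only (d) matches kg·m²·s⁻³·A⁻¹.

(d)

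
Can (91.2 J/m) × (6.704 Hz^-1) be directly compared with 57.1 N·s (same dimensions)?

Work out the base dimensions of each:
  (91.2 J/m) × (6.704 Hz^-1):  [kg·m·s⁻²] · [s] = kg·m·s⁻¹
  57.1 N·s:  N·s = kg·m·s⁻²·s = kg·m·s⁻¹
Both are kg·m·s⁻¹, so they have the same dimensions and can be added.

Yes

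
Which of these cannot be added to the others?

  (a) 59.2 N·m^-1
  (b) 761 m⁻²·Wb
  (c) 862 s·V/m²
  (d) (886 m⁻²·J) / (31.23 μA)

In SI base units:
  (a) N·m⁻¹ = kg·m·s⁻²·m⁻¹ = kg·s⁻²
  (b) Wb·m⁻² = V·s·m⁻² = kg·s⁻²·A⁻¹
  (c) V·s·m⁻² = J·C⁻¹·s·m⁻² = kg·s⁻²·A⁻¹
  (d) [kg·s⁻²] / [A] = kg·s⁻²·A⁻¹
All reduce to kg·s⁻²·A⁻¹ except (a), which is kg·s⁻².

(a)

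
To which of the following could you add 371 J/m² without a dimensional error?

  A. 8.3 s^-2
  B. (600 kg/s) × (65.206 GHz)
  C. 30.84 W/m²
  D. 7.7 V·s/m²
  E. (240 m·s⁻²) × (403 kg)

Reference: J·m⁻² = N·m·m⁻² = kg·s⁻².
Each option:
  A. s⁻²
  B. [kg·s⁻¹] · [s⁻¹] = kg·s⁻²  ← same
  C. W·m⁻² = J·s⁻¹·m⁻² = kg·s⁻³
  D. V·s·m⁻² = J·C⁻¹·s·m⁻² = kg·s⁻²·A⁻¹
  E. [m·s⁻²] · [kg] = kg·m·s⁻²
Only B. matches kg·s⁻².

B.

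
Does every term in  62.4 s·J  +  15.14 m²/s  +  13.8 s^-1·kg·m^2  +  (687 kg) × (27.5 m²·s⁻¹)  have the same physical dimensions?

Dimensions:
  62.4 s·J:  J·s = N·m·s = kg·m²·s⁻¹
  15.14 m²/s:  m²·s⁻¹
  13.8 s^-1·kg·m^2:  kg·m²·s⁻¹
  (687 kg) × (27.5 m²·s⁻¹):  [kg] · [m²·s⁻¹] = kg·m²·s⁻¹
The terms do not share a single dimension (kg·m²·s⁻¹ vs m²·s⁻¹).

No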